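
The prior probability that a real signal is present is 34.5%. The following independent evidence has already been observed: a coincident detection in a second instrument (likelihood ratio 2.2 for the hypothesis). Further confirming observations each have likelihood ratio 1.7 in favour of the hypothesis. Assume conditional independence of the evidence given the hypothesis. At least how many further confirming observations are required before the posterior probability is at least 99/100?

Prior odds = 0.345/0.655 = 69/131.
Bayes factor of the evidence already in hand = 2.2.
Odds after that evidence = (69/131) × 2.2 = 759/655.
Target odds = 0.99/0.01 = 99.
Need 1.7ⁿ ≥ 99 ÷ (759/655) = 1965/23.
1.7⁸ ≈69.7576 falls short of 1965/23 but 1.7⁹ ≈118.588 reaches it, so n = 9.

9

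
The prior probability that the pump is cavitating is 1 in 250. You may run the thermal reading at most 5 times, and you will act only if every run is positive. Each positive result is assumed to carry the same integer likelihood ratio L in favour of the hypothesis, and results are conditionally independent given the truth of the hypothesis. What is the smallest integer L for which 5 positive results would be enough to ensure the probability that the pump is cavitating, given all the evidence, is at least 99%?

Prior odds = 0.004/0.996 = 1/249.
Target odds = 0.99/0.01 = 99.
Need L⁵ ≥ 99 ÷ (1/249) = 24651.
7⁵ = 16807 < 24651 ≤ 32768 = 8⁵, so L = 8.

8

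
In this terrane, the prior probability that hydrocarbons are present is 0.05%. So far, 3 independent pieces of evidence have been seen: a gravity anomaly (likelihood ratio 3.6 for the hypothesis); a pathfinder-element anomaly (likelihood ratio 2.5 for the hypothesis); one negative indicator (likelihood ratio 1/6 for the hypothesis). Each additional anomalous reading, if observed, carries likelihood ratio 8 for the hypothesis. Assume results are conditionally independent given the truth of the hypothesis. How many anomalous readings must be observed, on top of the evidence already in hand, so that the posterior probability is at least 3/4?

Prior odds = 0.0005/0.9995 = 1/1999.
Combined Bayes factor of the evidence already in hand = 3.6 × 2.5 × (1/6) = 1.5.
Odds after that evidence = (1/1999) × 1.5 = 3/3998.
Target odds = 0.75/0.25 = 3.
Need 8ⁿ ≥ 3 ÷ (3/3998) = 3998.
8³ = 512 falls short of 3998 but 8⁴ = 4096 reaches it, so n = 4.

4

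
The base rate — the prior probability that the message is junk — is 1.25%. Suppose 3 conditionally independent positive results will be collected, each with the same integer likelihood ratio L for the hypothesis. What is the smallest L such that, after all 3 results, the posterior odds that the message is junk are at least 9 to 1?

Prior odds = 0.0125/0.9875 = 1/79.
Target odds = 9.
Need L³ ≥ 9 ÷ (1/79) = 711.
8³ = 512 < 711 ≤ 729 = 9³, so L = 9.

9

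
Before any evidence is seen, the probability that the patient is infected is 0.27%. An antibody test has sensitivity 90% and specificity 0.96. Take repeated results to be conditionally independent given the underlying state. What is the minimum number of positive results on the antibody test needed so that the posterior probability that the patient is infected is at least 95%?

3

Prior odds = 0.0027/0.9973 = 27/9973.
False-positive rate = 1 − 0.96 = 0.04; likelihood ratio of a positive = 0.9/0.04 = 22.5.
Target odds: 0.95 ÷ 0.05 = 19.
Require 22.5ⁿ ≥ 19 ÷ (27/9973) = 189487/27.
22.5² = 506.25 falls short of 189487/27 but 22.5³ = 11390.625 reaches it, so n = 3.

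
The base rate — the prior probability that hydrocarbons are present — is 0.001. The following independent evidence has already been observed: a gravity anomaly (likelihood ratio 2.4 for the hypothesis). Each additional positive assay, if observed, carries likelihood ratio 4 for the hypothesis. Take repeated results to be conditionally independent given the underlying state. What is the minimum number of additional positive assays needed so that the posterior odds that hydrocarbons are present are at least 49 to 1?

8

Prior odds = 0.001/0.999 = 1/999.
Bayes factor of the evidence already in hand = 2.4.
Odds after that evidence = (1/999) × 2.4 = 4/1665.
Target odds = 49.
Need 4ⁿ ≥ 49 ÷ (4/1665) = 20396.25.
4⁷ = 16384 falls short of 20396.25 but 4⁸ = 65536 reaches it, so n = 8.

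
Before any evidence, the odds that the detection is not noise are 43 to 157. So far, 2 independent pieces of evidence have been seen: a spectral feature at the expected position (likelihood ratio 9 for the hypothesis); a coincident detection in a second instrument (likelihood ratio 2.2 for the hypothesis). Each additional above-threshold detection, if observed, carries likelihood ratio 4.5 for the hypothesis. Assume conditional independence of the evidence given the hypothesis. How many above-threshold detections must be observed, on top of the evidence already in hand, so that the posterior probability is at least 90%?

Prior odds = 43/157.
Combined Bayes factor of the evidence already in hand = 9 × 2.2 = 19.8.
Odds after that evidence = (43/157) × 19.8 = 4257/785.
Target odds = 0.9/0.1 = 9.
Need 4.5ⁿ ≥ 9 ÷ (4257/785) = 785/473.
4.5¹ = 4.5, which meets the required 785/473; so n = 1.

1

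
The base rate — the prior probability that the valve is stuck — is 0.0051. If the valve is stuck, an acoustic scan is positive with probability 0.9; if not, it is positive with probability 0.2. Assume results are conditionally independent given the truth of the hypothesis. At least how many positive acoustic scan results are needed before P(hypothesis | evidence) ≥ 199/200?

8

Prior odds: 0.0051 ÷ 0.9949 = 51/9949.
Likelihood ratio of a positive = 0.9/0.2 = 4.5.
Target odds: 0.995 ÷ 0.005 = 199.
Require 4.5ⁿ ≥ 199 ÷ (51/9949) = 1979851/51.
4.5⁷ = 4782969/128 falls short of 1979851/51 but 4.5⁸ = 43046721/256 reaches it, so n = 8.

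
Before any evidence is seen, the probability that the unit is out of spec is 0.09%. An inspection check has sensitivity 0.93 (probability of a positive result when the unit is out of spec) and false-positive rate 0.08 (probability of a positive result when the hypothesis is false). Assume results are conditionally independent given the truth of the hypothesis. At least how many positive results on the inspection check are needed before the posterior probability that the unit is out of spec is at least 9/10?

Prior odds = 0.0009/0.9991 = 9/9991.
Likelihood ratio of a positive result = 0.93/0.08 = 11.625.
Target posterior odds = 0.9/0.1 = 9.
Require 11.625ⁿ ≥ 9 ÷ (9/9991) = 9991.
11.625³ = 804357/512 falls short of 9991 but 11.625⁴ = 74805201/4096 reaches it, so n = 4.

4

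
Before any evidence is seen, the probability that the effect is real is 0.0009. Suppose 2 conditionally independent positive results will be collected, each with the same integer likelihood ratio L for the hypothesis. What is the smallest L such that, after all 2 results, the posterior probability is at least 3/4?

Prior odds = 0.0009/0.9991 = 9/9991.
Target odds = 0.75/0.25 = 3.
Need L² ≥ 3 ÷ (9/9991) = 9991/3.
57² = 3249 < 9991/3 ≤ 3364 = 58², so L = 58.

58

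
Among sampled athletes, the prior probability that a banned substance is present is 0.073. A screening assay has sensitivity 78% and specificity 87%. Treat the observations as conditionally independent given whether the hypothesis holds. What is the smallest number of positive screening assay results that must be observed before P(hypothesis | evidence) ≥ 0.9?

3

Prior odds = 0.073/0.927 = 73/927.
False-positive rate = 1 − 0.87 = 0.13; likelihood ratio of a positive = 0.78/0.13 = 6.
Target odds: 0.9 ÷ 0.1 = 9.
Require 6ⁿ ≥ 9 ÷ (73/927) = 8343/73.
6² = 36 falls short of 8343/73 but 6³ = 216 reaches it, so n = 3.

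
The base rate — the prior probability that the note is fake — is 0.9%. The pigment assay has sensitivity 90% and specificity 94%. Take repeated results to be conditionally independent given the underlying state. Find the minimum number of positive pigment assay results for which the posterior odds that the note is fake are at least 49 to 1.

Prior odds = 0.009/0.991 = 9/991.
False-positive rate = 1 − 0.94 = 0.06; likelihood ratio of a positive = 0.9/0.06 = 15.
Target odds = 49.
Require 15ⁿ ≥ 49 ÷ (9/991) = 48559/9.
15³ = 3375 falls short of 48559/9 but 15⁴ = 50625 reaches it, so n = 4.

4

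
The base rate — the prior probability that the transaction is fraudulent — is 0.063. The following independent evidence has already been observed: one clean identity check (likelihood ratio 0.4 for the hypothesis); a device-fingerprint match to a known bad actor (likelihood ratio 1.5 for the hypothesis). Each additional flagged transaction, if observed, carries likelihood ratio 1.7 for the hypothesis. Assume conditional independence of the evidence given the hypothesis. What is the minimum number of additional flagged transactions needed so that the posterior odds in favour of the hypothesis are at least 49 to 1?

Prior odds = 0.063/0.937 = 63/937.
Combined Bayes factor of the evidence already in hand = 0.4 × 1.5 = 0.6.
Odds after that evidence = (63/937) × 0.6 = 189/4685.
Target odds = 49.
Need 1.7ⁿ ≥ 49 ÷ (189/4685) = 32795/27.
1.7¹³ ≈990.458 falls short of 32795/27 but 1.7¹⁴ ≈1683.78 reaches it, so n = 14.

14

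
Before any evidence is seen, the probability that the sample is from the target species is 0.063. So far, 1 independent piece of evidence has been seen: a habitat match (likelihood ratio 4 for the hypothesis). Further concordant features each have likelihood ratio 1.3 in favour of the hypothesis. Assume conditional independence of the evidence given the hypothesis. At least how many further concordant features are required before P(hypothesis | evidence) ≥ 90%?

Prior odds = 0.063/0.937 = 63/937.
Bayes factor of the evidence already in hand = 4.
Odds after that evidence = (63/937) × 4 = 252/937.
Target odds = 0.9/0.1 = 9.
Need 1.3ⁿ ≥ 9 ÷ (252/937) = 937/28.
1.3¹³ ≈30.2875 falls short of 937/28 but 1.3¹⁴ ≈39.3738 reaches it, so n = 14.

14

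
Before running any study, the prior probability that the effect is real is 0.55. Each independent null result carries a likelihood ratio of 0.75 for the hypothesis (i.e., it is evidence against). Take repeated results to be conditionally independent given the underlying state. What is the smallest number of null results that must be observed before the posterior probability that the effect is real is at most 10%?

Prior odds: 0.55 ÷ 0.45 = 11/9.
Likelihood ratio per null result = 0.75.
Target posterior odds = 0.1/0.9 = 1/9.
Require 0.75ⁿ ≤ 1/9 ÷ (11/9) = 1/11.
0.75⁸ = 6561/65536 is still above 1/11 but 0.75⁹ = 19683/262144 is at or below it, so n = 9.

9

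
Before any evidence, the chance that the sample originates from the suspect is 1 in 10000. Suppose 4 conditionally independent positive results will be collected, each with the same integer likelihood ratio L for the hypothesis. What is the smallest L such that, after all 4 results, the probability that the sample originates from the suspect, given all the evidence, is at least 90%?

Prior odds = 0.0001/0.9999 = 1/9999.
Target odds = 0.9/0.1 = 9.
Need L⁴ ≥ 9 ÷ (1/9999) = 89991.
17⁴ = 83521 < 89991 ≤ 104976 = 18⁴, so L = 18.

18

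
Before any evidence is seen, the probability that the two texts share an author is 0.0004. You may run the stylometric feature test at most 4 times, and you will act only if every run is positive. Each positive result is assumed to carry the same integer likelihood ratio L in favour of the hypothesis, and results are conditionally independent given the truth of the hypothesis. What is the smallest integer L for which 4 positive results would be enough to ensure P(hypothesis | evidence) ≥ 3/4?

Prior odds = 0.0004/0.9996 = 1/2499.
Target odds = 0.75/0.25 = 3.
Need L⁴ ≥ 3 ÷ (1/2499) = 7497.
9⁴ = 6561 < 7497 ≤ 10000 = 10⁴, so L = 10.

10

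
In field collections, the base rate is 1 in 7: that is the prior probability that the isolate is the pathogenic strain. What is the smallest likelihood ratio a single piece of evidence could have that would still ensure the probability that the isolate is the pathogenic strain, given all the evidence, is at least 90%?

Prior odds = (1/7)/(6/7) = 1/6.
Target odds = 0.9/0.1 = 9.
Required Bayes factor = 9 ÷ (1/6) = 54.

54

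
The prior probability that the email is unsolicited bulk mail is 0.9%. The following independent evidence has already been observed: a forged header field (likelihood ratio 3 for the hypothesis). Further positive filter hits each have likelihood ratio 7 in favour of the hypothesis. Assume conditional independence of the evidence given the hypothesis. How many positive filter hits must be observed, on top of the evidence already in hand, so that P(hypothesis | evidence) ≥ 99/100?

5

Prior odds = 0.009/0.991 = 9/991.
Bayes factor of the evidence already in hand = 3.
Odds after that evidence = (9/991) × 3 = 27/991.
Target odds = 0.99/0.01 = 99.
Need 7ⁿ ≥ 99 ÷ (27/991) = 10901/3.
7⁴ = 2401 falls short of 10901/3 but 7⁵ = 16807 reaches it, so n = 5.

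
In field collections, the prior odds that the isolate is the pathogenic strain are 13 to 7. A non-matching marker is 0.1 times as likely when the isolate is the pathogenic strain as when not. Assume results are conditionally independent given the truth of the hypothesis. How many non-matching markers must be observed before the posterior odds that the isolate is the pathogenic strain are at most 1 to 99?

Prior odds = 13/7.
Likelihood ratio per non-matching marker = 0.1.
Target odds = 1/99.
Need (13/7) × 0.1ⁿ ≤ 1/99, i.e. 0.1ⁿ ≤ 7/1287.
0.1² = 0.01 is still above 7/1287 but 0.1³ = 0.001 is at or below it, so n = 3.

3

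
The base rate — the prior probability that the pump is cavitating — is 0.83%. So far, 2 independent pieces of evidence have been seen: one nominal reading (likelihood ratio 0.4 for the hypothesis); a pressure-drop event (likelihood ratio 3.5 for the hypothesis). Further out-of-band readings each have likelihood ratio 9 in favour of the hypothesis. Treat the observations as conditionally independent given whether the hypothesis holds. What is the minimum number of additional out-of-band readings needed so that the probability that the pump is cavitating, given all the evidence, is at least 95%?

Prior odds = 0.0083/0.9917 = 83/9917.
Combined Bayes factor of the evidence already in hand = 0.4 × 3.5 = 1.4.
Odds after that evidence = (83/9917) × 1.4 = 581/49585.
Target odds = 0.95/0.05 = 19.
Need 9ⁿ ≥ 19 ÷ (581/49585) = 942115/581.
9³ = 729 falls short of 942115/581 but 9⁴ = 6561 reaches it, so n = 4.

4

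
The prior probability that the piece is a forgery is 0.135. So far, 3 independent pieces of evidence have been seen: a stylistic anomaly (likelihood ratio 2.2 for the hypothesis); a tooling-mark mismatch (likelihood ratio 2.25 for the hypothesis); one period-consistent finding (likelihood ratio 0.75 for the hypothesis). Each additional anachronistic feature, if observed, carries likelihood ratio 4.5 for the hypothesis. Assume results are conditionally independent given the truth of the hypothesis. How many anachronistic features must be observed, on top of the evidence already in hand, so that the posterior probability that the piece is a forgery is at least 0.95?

3

Prior odds = 0.135/0.865 = 27/173.
Combined Bayes factor of the evidence already in hand = 2.2 × 2.25 × 0.75 = 3.7125.
Odds after that evidence = (27/173) × 3.7125 = 8019/13840.
Target odds = 0.95/0.05 = 19.
Need 4.5ⁿ ≥ 19 ÷ (8019/13840) = 262960/8019.
4.5² = 20.25 falls short of 262960/8019 but 4.5³ = 91.125 reaches it, so n = 3.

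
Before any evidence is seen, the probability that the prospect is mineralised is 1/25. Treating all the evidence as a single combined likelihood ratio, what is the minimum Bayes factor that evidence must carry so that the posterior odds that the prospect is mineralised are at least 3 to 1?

72

Prior odds = 0.04/0.96 = 1/24.
Target odds = 3.
Required Bayes factor = 3 ÷ (1/24) = 72.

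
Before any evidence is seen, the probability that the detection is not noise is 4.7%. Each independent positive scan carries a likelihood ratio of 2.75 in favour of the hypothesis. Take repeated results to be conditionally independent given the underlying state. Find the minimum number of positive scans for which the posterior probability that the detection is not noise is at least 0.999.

10

Prior odds = 0.047/0.953 = 47/953.
Likelihood ratio per positive scan = 2.75.
Target odds: 0.999 ÷ 0.001 = 999.
Need (47/953) × 2.75ⁿ ≥ 999, i.e. 2.75ⁿ ≥ 952047/47.
2.75⁹ ≈8994.86 falls short of 952047/47 but 2.75¹⁰ ≈24735.9 reaches it, so n = 10.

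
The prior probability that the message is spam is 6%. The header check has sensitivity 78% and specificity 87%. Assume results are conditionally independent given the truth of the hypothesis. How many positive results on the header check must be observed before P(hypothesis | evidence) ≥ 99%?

Prior odds = 0.06/0.94 = 3/47.
False-positive rate = 1 − 0.87 = 0.13; likelihood ratio of a positive = 0.78/0.13 = 6.
Target odds: 0.99 ÷ 0.01 = 99.
Need (3/47) × 6ⁿ ≥ 99, i.e. 6ⁿ ≥ 1551.
6⁴ = 1296 falls short of 1551 but 6⁵ = 7776 reaches it, so n = 5.

5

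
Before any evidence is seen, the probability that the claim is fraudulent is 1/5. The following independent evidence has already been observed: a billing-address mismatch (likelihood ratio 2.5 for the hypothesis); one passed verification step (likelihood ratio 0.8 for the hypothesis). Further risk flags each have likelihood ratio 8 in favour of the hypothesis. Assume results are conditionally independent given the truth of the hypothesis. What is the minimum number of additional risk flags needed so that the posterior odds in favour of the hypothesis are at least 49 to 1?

Prior odds = 0.2/0.8 = 0.25.
Combined Bayes factor of the evidence already in hand = 2.5 × 0.8 = 2.
Odds after that evidence = 0.25 × 2 = 0.5.
Target odds = 49.
Need 8ⁿ ≥ 49 ÷ 0.5 = 98.
8² = 64 falls short of 98 but 8³ = 512 reaches it, so n = 3.

3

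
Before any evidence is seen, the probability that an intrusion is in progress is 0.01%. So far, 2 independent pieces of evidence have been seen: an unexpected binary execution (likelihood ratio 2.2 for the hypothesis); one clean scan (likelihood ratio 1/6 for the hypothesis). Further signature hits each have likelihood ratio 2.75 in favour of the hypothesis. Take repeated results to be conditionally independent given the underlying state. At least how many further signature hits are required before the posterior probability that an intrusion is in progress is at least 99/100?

15

Prior odds = 0.0001/0.9999 = 1/9999.
Combined Bayes factor of the evidence already in hand = 2.2 × (1/6) = 11/30.
Odds after that evidence = (1/9999) × 11/30 = 1/27270.
Target odds = 0.99/0.01 = 99.
Need 2.75ⁿ ≥ 99 ÷ (1/27270) = 2699730.
2.75¹⁴ ≈1.41468e+06 falls short of 2699730 but 2.75¹⁵ ≈3.89037e+06 reaches it, so n = 15.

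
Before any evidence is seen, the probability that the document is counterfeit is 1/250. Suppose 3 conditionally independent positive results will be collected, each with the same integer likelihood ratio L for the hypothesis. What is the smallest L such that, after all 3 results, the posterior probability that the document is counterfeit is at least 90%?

Prior odds = 0.004/0.996 = 1/249.
Target odds = 0.9/0.1 = 9.
Need L³ ≥ 9 ÷ (1/249) = 2241.
13³ = 2197 < 2241 ≤ 2744 = 14³, so L = 14.

14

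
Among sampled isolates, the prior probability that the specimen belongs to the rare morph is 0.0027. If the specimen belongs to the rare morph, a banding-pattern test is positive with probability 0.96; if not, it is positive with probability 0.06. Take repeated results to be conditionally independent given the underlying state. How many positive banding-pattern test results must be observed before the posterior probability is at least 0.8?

Prior odds: 0.0027 ÷ 0.9973 = 27/9973.
Likelihood ratio of a positive = 0.96/0.06 = 16.
Target posterior odds = 0.8/0.2 = 4.
Require 16ⁿ ≥ 4 ÷ (27/9973) = 39892/27.
16² = 256 falls short of 39892/27 but 16³ = 4096 reaches it, so n = 3.

3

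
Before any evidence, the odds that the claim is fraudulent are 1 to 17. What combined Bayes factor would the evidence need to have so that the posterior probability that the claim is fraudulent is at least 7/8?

Prior odds = 1/17.
Target odds = 0.875/0.125 = 7.
Required Bayes factor = 7 ÷ (1/17) = 119.

119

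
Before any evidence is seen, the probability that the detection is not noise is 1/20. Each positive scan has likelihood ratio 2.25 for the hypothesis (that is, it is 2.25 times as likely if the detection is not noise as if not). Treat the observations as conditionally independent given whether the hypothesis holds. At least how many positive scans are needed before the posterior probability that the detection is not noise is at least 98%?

9

Prior odds = 0.05/0.95 = 1/19.
Likelihood ratio per positive scan = 2.25.
Target odds: 0.98 ÷ 0.02 = 49.
Need (1/19) × 2.25ⁿ ≥ 49, i.e. 2.25ⁿ ≥ 931.
2.25⁸ = 43046721/65536 falls short of 931 but 2.25⁹ = 387420489/262144 reaches it, so n = 9.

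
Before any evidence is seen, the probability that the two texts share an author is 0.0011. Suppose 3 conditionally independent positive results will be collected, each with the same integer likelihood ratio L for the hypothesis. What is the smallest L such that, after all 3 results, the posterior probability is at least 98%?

Prior odds = 0.0011/0.9989 = 11/9989.
Target odds = 0.98/0.02 = 49.
Need L³ ≥ 49 ÷ (11/9989) = 489461/11.
35³ = 42875 < 489461/11 ≤ 46656 = 36³, so L = 36.

36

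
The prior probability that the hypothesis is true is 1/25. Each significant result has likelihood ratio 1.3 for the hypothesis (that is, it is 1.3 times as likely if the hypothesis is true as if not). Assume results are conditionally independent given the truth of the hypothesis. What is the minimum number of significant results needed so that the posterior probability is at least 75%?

Prior odds = 0.04/0.96 = 1/24.
Likelihood ratio per significant result = 1.3.
Target posterior odds = 0.75/0.25 = 3.
Need (1/24) × 1.3ⁿ ≥ 3, i.e. 1.3ⁿ ≥ 72.
1.3¹⁶ ≈66.5417 falls short of 72 but 1.3¹⁷ ≈86.5042 reaches it, so n = 17.

17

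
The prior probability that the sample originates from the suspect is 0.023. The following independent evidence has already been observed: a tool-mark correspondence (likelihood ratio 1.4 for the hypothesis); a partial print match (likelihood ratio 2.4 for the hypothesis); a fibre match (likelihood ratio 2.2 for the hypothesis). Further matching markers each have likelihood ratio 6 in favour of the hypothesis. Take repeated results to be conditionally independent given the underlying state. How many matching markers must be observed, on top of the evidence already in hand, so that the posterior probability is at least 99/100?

Prior odds = 0.023/0.977 = 23/977.
Combined Bayes factor of the evidence already in hand = 1.4 × 2.4 × 2.2 = 7.392.
Odds after that evidence = (23/977) × 7.392 = 21252/122125.
Target odds = 0.99/0.01 = 99.
Need 6ⁿ ≥ 99 ÷ (21252/122125) = 366375/644.
6³ = 216 falls short of 366375/644 but 6⁴ = 1296 reaches it, so n = 4.

4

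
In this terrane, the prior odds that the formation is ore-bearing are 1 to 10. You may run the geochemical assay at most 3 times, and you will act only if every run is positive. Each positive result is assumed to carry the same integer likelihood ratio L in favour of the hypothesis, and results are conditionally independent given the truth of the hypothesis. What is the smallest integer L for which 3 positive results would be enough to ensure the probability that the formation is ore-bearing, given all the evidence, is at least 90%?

Prior odds = 0.1.
Target odds = 0.9/0.1 = 9.
Need L³ ≥ 9 ÷ 0.1 = 90.
4³ = 64 < 90 ≤ 125 = 5³, so L = 5.

5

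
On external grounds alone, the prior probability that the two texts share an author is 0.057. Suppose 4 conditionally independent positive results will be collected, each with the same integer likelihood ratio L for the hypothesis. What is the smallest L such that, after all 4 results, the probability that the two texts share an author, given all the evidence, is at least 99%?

7

Prior odds = 0.057/0.943 = 57/943.
Target odds = 0.99/0.01 = 99.
Need L⁴ ≥ 99 ÷ (57/943) = 31119/19.
6⁴ = 1296 < 31119/19 ≤ 2401 = 7⁴, so L = 7.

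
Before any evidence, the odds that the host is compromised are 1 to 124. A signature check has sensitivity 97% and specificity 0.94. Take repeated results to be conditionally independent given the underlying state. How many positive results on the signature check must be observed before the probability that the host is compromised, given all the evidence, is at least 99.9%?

5

Prior odds = 1/124.
False-positive rate = 1 − 0.94 = 0.06; likelihood ratio of a positive = 0.97/0.06 = 97/6.
Target odds: 0.999 ÷ 0.001 = 999.
Need (1/124) × (97/6)ⁿ ≥ 999, i.e. (97/6)ⁿ ≥ 123876.
(97/6)⁴ = 88529281/1296 falls short of 123876 but (97/6)⁵ ≈1.10434e+06 reaches it, so n = 5.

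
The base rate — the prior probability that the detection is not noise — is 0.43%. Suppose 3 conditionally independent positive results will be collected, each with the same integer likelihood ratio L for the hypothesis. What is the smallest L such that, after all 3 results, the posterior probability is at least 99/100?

Prior odds = 0.0043/0.9957 = 43/9957.
Target odds = 0.99/0.01 = 99.
Need L³ ≥ 99 ÷ (43/9957) = 985743/43.
28³ = 21952 < 985743/43 ≤ 24389 = 29³, so L = 29.

29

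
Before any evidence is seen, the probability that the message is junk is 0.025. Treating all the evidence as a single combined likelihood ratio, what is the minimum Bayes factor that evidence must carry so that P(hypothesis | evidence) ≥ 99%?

3861

Prior odds = 0.025/0.975 = 1/39.
Target odds = 0.99/0.01 = 99.
Required Bayes factor = 99 ÷ (1/39) = 3861.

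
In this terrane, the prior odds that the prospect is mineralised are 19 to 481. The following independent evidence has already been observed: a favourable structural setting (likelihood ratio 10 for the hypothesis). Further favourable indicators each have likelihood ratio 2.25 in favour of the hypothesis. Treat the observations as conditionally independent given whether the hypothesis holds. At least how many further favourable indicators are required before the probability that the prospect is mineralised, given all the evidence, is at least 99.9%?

Prior odds = 19/481.
Bayes factor of the evidence already in hand = 10.
Odds after that evidence = (19/481) × 10 = 190/481.
Target odds = 0.999/0.001 = 999.
Need 2.25ⁿ ≥ 999 ÷ (190/481) = 480519/190.
2.25⁹ = 387420489/262144 falls short of 480519/190 but 2.25¹⁰ ≈3325.26 reaches it, so n = 10.

10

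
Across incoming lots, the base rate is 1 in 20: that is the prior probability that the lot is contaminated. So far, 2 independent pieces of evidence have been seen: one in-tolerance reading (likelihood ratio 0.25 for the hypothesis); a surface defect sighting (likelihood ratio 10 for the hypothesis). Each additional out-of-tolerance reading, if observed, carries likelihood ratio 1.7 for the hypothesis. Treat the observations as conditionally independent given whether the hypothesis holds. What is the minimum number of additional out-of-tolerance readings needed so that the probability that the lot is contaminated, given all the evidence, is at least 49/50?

12

Prior odds = 0.05/0.95 = 1/19.
Combined Bayes factor of the evidence already in hand = 0.25 × 10 = 2.5.
Odds after that evidence = (1/19) × 2.5 = 5/38.
Target odds = 0.98/0.02 = 49.
Need 1.7ⁿ ≥ 49 ÷ (5/38) = 372.4.
1.7¹¹ ≈342.719 falls short of 372.4 but 1.7¹² ≈582.622 reaches it, so n = 12.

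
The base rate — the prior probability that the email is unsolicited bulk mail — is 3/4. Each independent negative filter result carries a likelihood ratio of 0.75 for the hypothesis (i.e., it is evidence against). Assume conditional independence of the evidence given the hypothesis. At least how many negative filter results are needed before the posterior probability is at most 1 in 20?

15

Prior odds = 0.75/0.25 = 3.
Likelihood ratio per negative filter result = 0.75.
Target odds: 0.05 ÷ 0.95 = 1/19.
Need 3 × 0.75ⁿ ≤ 1/19, i.e. 0.75ⁿ ≤ 1/57.
0.75¹⁴ = 4782969/268435456 is still above 1/57 but 0.75¹⁵ ≈0.0133635 is at or below it, so n = 15.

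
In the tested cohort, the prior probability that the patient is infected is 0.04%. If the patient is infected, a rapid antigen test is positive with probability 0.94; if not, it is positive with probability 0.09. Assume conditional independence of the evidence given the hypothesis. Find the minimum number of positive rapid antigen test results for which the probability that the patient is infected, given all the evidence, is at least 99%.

6

Prior odds: 0.0004 ÷ 0.9996 = 1/2499.
Likelihood ratio of a positive = 0.94/0.09 = 94/9.
Target posterior odds = 0.99/0.01 = 99.
Require (94/9)ⁿ ≥ 99 ÷ (1/2499) = 247401.
(94/9)⁵ ≈124287 falls short of 247401 but (94/9)⁶ ≈1.29811e+06 reaches it, so n = 6.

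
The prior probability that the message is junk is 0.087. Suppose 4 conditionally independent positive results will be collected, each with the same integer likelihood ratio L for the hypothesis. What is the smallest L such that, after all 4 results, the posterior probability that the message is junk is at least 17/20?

Prior odds = 0.087/0.913 = 87/913.
Target odds = 0.85/0.15 = 17/3.
Need L⁴ ≥ 17/3 ÷ (87/913) = 15521/261.
2⁴ = 16 < 15521/261 ≤ 81 = 3⁴, so L = 3.

3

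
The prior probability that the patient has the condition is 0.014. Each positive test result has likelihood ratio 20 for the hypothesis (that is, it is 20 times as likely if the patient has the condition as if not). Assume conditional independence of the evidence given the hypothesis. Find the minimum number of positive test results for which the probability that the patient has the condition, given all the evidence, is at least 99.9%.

4

Prior odds = 0.014/0.986 = 7/493.
Likelihood ratio per positive test result = 20.
Target posterior odds = 0.999/0.001 = 999.
Need (7/493) × 20ⁿ ≥ 999, i.e. 20ⁿ ≥ 492507/7.
20³ = 8000 falls short of 492507/7 but 20⁴ = 160000 reaches it, so n = 4.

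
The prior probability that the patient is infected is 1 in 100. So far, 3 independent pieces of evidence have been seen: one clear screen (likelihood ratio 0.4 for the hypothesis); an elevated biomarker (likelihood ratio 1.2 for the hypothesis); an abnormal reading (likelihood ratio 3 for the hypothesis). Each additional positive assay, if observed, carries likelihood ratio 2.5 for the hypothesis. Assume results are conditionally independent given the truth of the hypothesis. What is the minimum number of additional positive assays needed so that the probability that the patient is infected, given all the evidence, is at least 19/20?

8

Prior odds = 0.01/0.99 = 1/99.
Combined Bayes factor of the evidence already in hand = 0.4 × 1.2 × 3 = 1.44.
Odds after that evidence = (1/99) × 1.44 = 4/275.
Target odds = 0.95/0.05 = 19.
Need 2.5ⁿ ≥ 19 ÷ (4/275) = 1306.25.
2.5⁷ = 610.3515625 falls short of 1306.25 but 2.5⁸ = 390625/256 reaches it, so n = 8.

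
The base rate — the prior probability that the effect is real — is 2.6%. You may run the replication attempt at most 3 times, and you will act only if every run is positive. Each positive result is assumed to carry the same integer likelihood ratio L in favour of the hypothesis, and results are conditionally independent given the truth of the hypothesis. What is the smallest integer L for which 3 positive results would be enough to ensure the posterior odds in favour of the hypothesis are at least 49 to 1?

Prior odds = 0.026/0.974 = 13/487.
Target odds = 49.
Need L³ ≥ 49 ÷ (13/487) = 23863/13.
12³ = 1728 < 23863/13 ≤ 2197 = 13³, so L = 13.

13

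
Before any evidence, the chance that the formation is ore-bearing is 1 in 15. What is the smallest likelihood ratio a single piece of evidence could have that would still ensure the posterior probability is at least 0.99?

Prior odds = (1/15)/(14/15) = 1/14.
Target odds = 0.99/0.01 = 99.
Required Bayes factor = 99 ÷ (1/14) = 1386.

1386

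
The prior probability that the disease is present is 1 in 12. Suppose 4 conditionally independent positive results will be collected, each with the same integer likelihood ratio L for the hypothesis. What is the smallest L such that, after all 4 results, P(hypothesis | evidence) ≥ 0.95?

4

Prior odds = (1/12)/(11/12) = 1/11.
Target odds = 0.95/0.05 = 19.
Need L⁴ ≥ 19 ÷ (1/11) = 209.
3⁴ = 81 < 209 ≤ 256 = 4⁴, so L = 4.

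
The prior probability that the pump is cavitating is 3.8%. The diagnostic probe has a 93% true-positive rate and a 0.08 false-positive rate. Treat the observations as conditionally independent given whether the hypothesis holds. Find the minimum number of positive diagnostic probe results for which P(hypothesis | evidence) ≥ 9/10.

Prior odds = 0.038/0.962 = 19/481.
Likelihood ratio of a positive result = 0.93/0.08 = 11.625.
Target odds: 0.9 ÷ 0.1 = 9.
Require 11.625ⁿ ≥ 9 ÷ (19/481) = 4329/19.
11.625² = 135.140625 falls short of 4329/19 but 11.625³ = 804357/512 reaches it, so n = 3.

3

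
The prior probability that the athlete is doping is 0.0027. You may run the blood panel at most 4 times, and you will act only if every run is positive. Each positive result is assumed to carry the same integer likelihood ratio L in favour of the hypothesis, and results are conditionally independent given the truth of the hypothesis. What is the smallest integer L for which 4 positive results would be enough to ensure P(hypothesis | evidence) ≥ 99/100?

14

Prior odds = 0.0027/0.9973 = 27/9973.
Target odds = 0.99/0.01 = 99.
Need L⁴ ≥ 99 ÷ (27/9973) = 109703/3.
13⁴ = 28561 < 109703/3 ≤ 38416 = 14⁴, so L = 14.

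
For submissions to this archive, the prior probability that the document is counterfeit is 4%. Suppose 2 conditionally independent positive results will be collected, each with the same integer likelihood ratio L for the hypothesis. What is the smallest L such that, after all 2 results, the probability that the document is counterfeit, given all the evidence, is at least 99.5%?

Prior odds = 0.04/0.96 = 1/24.
Target odds = 0.995/0.005 = 199.
Need L² ≥ 199 ÷ (1/24) = 4776.
69² = 4761 < 4776 ≤ 4900 = 70², so L = 70.

70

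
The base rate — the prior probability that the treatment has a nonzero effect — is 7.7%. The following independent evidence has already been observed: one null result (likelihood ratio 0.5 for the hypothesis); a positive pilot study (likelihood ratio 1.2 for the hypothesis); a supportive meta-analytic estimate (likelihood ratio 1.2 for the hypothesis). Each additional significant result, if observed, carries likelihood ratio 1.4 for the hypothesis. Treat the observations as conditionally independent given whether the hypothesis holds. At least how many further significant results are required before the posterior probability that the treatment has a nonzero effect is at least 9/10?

Prior odds = 0.077/0.923 = 77/923.
Combined Bayes factor of the evidence already in hand = 0.5 × 1.2 × 1.2 = 0.72.
Odds after that evidence = (77/923) × 0.72 = 1386/23075.
Target odds = 0.9/0.1 = 9.
Need 1.4ⁿ ≥ 9 ÷ (1386/23075) = 23075/154.
1.4¹⁴ ≈111.12 falls short of 23075/154 but 1.4¹⁵ ≈155.568 reaches it, so n = 15.

15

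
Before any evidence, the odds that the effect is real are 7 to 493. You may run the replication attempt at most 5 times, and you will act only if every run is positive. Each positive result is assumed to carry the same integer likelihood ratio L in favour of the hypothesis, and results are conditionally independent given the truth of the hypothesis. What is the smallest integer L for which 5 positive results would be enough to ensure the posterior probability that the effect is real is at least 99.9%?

Prior odds = 7/493.
Target odds = 0.999/0.001 = 999.
Need L⁵ ≥ 999 ÷ (7/493) = 492507/7.
9⁵ = 59049 < 492507/7 ≤ 100000 = 10⁵, so L = 10.

10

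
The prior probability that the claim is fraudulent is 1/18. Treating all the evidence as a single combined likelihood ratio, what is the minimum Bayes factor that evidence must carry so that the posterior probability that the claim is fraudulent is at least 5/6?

85

Prior odds = (1/18)/(17/18) = 1/17.
Target odds = (5/6)/(1/6) = 5.
Required Bayes factor = 5 ÷ (1/17) = 85.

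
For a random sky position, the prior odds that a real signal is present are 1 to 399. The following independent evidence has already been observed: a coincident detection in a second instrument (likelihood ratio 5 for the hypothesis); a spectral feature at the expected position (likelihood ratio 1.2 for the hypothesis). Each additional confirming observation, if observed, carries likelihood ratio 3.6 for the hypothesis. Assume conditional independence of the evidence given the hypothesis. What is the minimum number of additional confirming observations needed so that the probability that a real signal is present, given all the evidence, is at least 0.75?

Prior odds = 1/399.
Combined Bayes factor of the evidence already in hand = 5 × 1.2 = 6.
Odds after that evidence = (1/399) × 6 = 2/133.
Target odds = 0.75/0.25 = 3.
Need 3.6ⁿ ≥ 3 ÷ (2/133) = 199.5.
3.6⁴ = 167.9616 falls short of 199.5 but 3.6⁵ = 604.66176 reaches it, so n = 5.

5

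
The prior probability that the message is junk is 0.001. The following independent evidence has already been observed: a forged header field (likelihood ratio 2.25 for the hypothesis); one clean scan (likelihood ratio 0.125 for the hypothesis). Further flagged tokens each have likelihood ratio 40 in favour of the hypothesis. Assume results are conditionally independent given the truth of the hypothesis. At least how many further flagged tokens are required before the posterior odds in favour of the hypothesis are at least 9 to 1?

Prior odds = 0.001/0.999 = 1/999.
Combined Bayes factor of the evidence already in hand = 2.25 × 0.125 = 0.28125.
Odds after that evidence = (1/999) × 0.28125 = 1/3552.
Target odds = 9.
Need 40ⁿ ≥ 9 ÷ (1/3552) = 31968.
40² = 1600 falls short of 31968 but 40³ = 64000 reaches it, so n = 3.

3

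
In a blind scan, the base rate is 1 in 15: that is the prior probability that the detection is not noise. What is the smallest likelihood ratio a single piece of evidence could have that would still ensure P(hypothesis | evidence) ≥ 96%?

Prior odds = (1/15)/(14/15) = 1/14.
Target odds = 0.96/0.04 = 24.
Required Bayes factor = 24 ÷ (1/14) = 336.

336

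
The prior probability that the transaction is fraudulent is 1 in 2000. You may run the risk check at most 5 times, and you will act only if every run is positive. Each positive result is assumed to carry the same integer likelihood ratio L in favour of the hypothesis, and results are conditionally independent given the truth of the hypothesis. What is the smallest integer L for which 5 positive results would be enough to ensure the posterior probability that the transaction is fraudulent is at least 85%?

Prior odds = 0.0005/0.9995 = 1/1999.
Target odds = 0.85/0.15 = 17/3.
Need L⁵ ≥ 17/3 ÷ (1/1999) = 33983/3.
6⁵ = 7776 < 33983/3 ≤ 16807 = 7⁵, so L = 7.

7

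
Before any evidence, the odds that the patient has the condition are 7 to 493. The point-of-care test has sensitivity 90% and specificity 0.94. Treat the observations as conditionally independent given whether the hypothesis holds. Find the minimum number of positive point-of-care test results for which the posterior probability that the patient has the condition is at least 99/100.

Prior odds = 7/493.
False-positive rate = 1 − 0.94 = 0.06; likelihood ratio of a positive = 0.9/0.06 = 15.
Target odds: 0.99 ÷ 0.01 = 99.
Need (7/493) × 15ⁿ ≥ 99, i.e. 15ⁿ ≥ 48807/7.
15³ = 3375 falls short of 48807/7 but 15⁴ = 50625 reaches it, so n = 4.

4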